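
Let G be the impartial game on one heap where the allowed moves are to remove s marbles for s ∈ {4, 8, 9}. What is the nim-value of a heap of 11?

Compute g(0), g(1), … for moves {4, 8, 9}:
k:     0  1  2  3  4  5  6  7  8  9 10 11
g(k):  0  0  0  0  1  1  1  1  2  2  2  2
So g(11) = 2.

2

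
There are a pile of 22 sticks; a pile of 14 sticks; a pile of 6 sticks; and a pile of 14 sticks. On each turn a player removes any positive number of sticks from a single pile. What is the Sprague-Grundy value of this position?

Compute the nim-sum pairwise:
22 ⊕ 14 = 24
24 ⊕ 6 = 30
30 ⊕ 14 = 16

16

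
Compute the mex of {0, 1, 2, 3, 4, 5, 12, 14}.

6

The values 0, 1, 2, 3, 4, 5 are all present; 6 is the first non-negative integer missing from the set.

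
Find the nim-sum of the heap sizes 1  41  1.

41

In binary:
  000001  (1)
  101001  (41)
  000001  (1)
  ------
  101001  (41)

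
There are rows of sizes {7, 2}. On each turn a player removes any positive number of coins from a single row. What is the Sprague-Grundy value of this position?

5

Nim-sum: 7 ⊕ 2 = 5.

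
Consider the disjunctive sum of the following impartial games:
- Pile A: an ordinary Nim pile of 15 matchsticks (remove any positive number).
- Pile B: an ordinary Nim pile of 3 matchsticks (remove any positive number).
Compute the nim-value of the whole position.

Pile A is a plain Nim pile of size 15, so its Grundy value is 15.
Pile B is a plain Nim pile of size 3, so its Grundy value is 3.
The value of a disjunctive sum is the nim-sum of the parts.
Combined value = 15 ⊕ 3 = 12.

12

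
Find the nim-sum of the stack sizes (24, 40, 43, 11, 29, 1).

12

Bitwise XOR of the heap sizes:
  011000  (24)
  101000  (40)
  101011  (43)
  001011  (11)
  011101  (29)
  000001  (1)
  ------
  001100  (12)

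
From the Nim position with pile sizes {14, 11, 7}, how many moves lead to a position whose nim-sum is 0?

3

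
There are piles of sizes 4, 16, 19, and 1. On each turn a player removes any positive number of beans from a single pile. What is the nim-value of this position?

6

Write each in binary and XOR column by column:
  00100  (4)
  10000  (16)
  10011  (19)
  00001  (1)
  -----
  00110  (6)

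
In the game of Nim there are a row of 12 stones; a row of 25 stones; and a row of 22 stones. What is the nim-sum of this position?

3

Bitwise XOR of the heap sizes:
  01100  (12)
  11001  (25)
  10110  (22)
  -----
  00011  (3)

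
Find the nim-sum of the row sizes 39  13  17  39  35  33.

Nim-sum: 39 ^ 13 ^ 17 ^ 39 ^ 35 ^ 33 = 30.

30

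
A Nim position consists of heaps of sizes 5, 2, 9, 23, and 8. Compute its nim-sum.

Compute the nim-sum pairwise:
5 ^ 2 = 7
7 ^ 9 = 14
14 ^ 23 = 25
25 ^ 8 = 17

17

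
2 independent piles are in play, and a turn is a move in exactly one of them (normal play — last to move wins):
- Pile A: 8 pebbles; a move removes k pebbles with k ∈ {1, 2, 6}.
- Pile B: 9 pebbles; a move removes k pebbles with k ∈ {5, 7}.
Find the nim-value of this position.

0

Grundy values for pile A (subtraction set {1, 2, 6}):
k:     0  1  2  3  4  5  6  7  8
g(k):  0  1  2  0  1  2  3  0  1
So g(8) = 1.
Build the Grundy sequence for pile B with g(k) = mex{g(k−s) : s ∈ {5, 7}, s ≤ k}:
g(0) = mex{} = 0
g(1) = mex{} = 0
g(2) = mex{} = 0
g(3) = mex{} = 0
g(4) = mex{} = 0
g(5) = mex{0} = 1
g(6) = mex{0} = 1
g(7) = mex{0} = 1
g(8) = mex{0} = 1
g(9) = mex{0} = 1
So g(9) = 1.
The value of a disjunctive sum is the nim-sum of the parts.
Combined value = 1 XOR 1 = 0.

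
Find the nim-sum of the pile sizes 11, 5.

14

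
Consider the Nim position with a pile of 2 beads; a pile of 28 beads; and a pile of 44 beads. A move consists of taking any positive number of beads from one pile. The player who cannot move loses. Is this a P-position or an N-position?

N-position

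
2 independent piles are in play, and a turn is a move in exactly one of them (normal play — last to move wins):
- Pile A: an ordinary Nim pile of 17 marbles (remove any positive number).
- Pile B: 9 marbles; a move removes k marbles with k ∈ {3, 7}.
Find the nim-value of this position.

Pile A is a plain Nim pile of size 17, so its Grundy value is 17.
For pile B, compute g(0), g(1), … with moves {3, 7}:
g(0) = mex{} = 0
g(1) = mex{} = 0
g(2) = mex{} = 0
g(3) = mex{0} = 1
g(4) = mex{0} = 1
g(5) = mex{0} = 1
g(6) = mex{1} = 0
g(7) = mex{0,1} = 2
g(8) = mex{0,1} = 2
g(9) = mex{0} = 1
So g(9) = 1.
By the Sprague-Grundy theorem, the Grundy value of a sum of independent games is the XOR of the component values.
Combined value = 17 XOR 1 = 16.

16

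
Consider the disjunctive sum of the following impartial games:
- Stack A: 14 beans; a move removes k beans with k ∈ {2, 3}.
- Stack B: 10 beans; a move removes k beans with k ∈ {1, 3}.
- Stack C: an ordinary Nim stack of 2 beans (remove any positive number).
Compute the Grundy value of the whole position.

0

Build the Grundy sequence for stack A with g(k) = mex{g(k−s) : s ∈ {2, 3}, s ≤ k}:
g(0) = mex{} = 0
g(1) = mex{} = 0
g(2) = mex{0} = 1
g(3) = mex{0} = 1
g(4) = mex{0,1} = 2
g(5) = mex{1} = 0
g(6) = mex{1,2} = 0
g(7) = mex{0,2} = 1
g(8) = mex{0} = 1
g(9) = mex{0,1} = 2
g(10) = mex{1} = 0
g(11) = mex{1,2} = 0
g(12) = mex{0,2} = 1
g(13) = mex{0} = 1
g(14) = mex{0,1} = 2
So g(14) = 2.
Build the Grundy sequence for stack B with g(k) = mex{g(k−s) : s ∈ {1, 3}, s ≤ k}:
g(0) = mex{} = 0
g(1) = mex{0} = 1
g(2) = mex{1} = 0
g(3) = mex{0} = 1
g(4) = mex{1} = 0
g(5) = mex{0} = 1
g(6) = mex{1} = 0
g(7) = mex{0} = 1
g(8) = mex{1} = 0
g(9) = mex{0} = 1
g(10) = mex{1} = 0
So g(10) = 0.
Stack C is a plain Nim stack of size 2, so its Grundy value is 2.
By the Sprague-Grundy theorem, the Grundy value of a sum of independent games is the XOR of the component values.
Combined value = 2 ⊕ 0 ⊕ 2 = 0.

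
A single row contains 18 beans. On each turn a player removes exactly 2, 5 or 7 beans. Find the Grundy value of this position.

2

Grundy values for subtraction set {2, 5, 7}:
k:     0  1  2  3  4  5  6  7  8  9 10 11 12 13 14 15 16 17 18
g(k):  0  0  1  1  0  2  1  3  2  2  0  3  1  0  0  1  1  2  2
So g(18) = 2.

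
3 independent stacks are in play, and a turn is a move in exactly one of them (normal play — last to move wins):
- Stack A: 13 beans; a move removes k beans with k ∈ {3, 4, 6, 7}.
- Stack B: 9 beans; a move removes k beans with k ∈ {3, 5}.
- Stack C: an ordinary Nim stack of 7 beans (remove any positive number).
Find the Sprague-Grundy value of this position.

For stack A, compute g(0), g(1), … with moves {3, 4, 6, 7}:
k:     0  1  2  3  4  5  6  7  8  9 10 11 12 13
g(k):  0  0  0  1  1  1  2  2  2  3  0  0  0  1
So g(13) = 1.
Grundy values for stack B (subtraction set {3, 5}):
k:     0  1  2  3  4  5  6  7  8  9
g(k):  0  0  0  1  1  1  2  2  0  0
So g(9) = 0.
Stack C is a plain Nim stack of size 7, so its Grundy value is 7.
The value of a disjunctive sum is the nim-sum of the parts.
Combined value = 1 ⊕ 0 ⊕ 7 = 6.

6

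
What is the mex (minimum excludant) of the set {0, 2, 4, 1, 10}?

3

The values 0, 1, 2 are all present; 3 is the first non-negative integer missing from the set.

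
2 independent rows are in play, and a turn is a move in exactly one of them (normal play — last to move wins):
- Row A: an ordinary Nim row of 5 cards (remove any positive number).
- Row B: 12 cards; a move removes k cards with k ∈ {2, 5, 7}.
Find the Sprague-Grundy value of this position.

Row A is a plain Nim row of size 5, so its Grundy value is 5.
Build the Grundy sequence for row B with g(k) = mex{g(k−s) : s ∈ {2, 5, 7}, s ≤ k}:
k:     0  1  2  3  4  5  6  7  8  9 10 11 12
g(k):  0  0  1  1  0  2  1  3  2  2  0  3  1
So g(12) = 1.
The value of a disjunctive sum is the nim-sum of the parts.
Combined value = 5 XOR 1 = 4.

4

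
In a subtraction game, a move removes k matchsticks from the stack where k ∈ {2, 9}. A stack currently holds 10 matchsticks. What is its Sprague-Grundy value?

Build the Grundy sequence with g(k) = mex{g(k−s) : s ∈ {2, 9}, s ≤ k}:
g(0) = mex{} = 0
g(1) = mex{} = 0
g(2) = mex{0} = 1
g(3) = mex{0} = 1
g(4) = mex{1} = 0
g(5) = mex{1} = 0
g(6) = mex{0} = 1
g(7) = mex{0} = 1
g(8) = mex{1} = 0
g(9) = mex{0,1} = 2
g(10) = mex{0} = 1
So g(10) = 1.

1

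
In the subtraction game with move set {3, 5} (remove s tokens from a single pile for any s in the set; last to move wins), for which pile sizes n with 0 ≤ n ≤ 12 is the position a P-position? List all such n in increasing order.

0, 1, 2, 8, 9, 10

Build the Grundy sequence with g(k) = mex{g(k−s) : s ∈ {3, 5}, s ≤ k}:
k:     0  1  2  3  4  5  6  7  8  9 10 11 12
g(k):  0  0  0  1  1  1  2  2  0  0  0  1  1
The P-positions (g = 0) in 0..12 are 0, 1, 2, 8, 9, 10.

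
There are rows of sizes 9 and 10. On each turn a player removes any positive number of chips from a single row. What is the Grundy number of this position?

3

Bitwise XOR of the heap sizes:
  1001  (9)
  1010  (10)
  ----
  0011  (3)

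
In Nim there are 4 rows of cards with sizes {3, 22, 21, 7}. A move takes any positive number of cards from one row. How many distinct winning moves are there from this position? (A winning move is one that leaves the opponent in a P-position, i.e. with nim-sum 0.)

3

Nim-sum: 3 XOR 22 XOR 21 XOR 7 = 7.
The overall nim-sum is X = 7. A row of size p has a winning move iff p XOR X < p (reduce it to p XOR X).
  3: 3 XOR 7 = 4 ≥ 3 — no move.
  22: 22 XOR 7 = 17 < 22 — winning move (to 17).
  21: 21 XOR 7 = 18 < 21 — winning move (to 18).
  7: 7 XOR 7 = 0 < 7 — winning move (to 0).
That gives 3 winning moves.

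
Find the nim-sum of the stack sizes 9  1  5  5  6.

14

Bitwise XOR of the heap sizes:
  1001  (9)
  0001  (1)
  0101  (5)
  0101  (5)
  0110  (6)
  ----
  1110  (14)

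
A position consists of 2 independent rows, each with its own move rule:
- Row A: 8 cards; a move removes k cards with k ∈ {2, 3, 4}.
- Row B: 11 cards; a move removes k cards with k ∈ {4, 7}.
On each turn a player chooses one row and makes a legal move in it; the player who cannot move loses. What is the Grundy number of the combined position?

1

Build the Grundy sequence for row A with g(k) = mex{g(k−s) : s ∈ {2, 3, 4}, s ≤ k}:
g(0) = mex{} = 0
g(1) = mex{} = 0
g(2) = mex{0} = 1
g(3) = mex{0} = 1
g(4) = mex{0,1} = 2
g(5) = mex{0,1} = 2
g(6) = mex{1,2} = 0
g(7) = mex{1,2} = 0
g(8) = mex{0,2} = 1
So g(8) = 1.
Build the Grundy sequence for row B with g(k) = mex{g(k−s) : s ∈ {4, 7}, s ≤ k}:
g(0) = mex{} = 0
g(1) = mex{} = 0
g(2) = mex{} = 0
g(3) = mex{} = 0
g(4) = mex{0} = 1
g(5) = mex{0} = 1
g(6) = mex{0} = 1
g(7) = mex{0} = 1
g(8) = mex{0,1} = 2
g(9) = mex{0,1} = 2
g(10) = mex{0,1} = 2
g(11) = mex{1} = 0
So g(11) = 0.
The value of a disjunctive sum is the nim-sum of the parts.
Combined value = 1 XOR 0 = 1.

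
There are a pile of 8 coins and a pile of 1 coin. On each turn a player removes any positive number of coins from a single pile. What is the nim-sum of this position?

Bitwise XOR of the heap sizes:
  1000  (8)
  0001  (1)
  ----
  1001  (9)

9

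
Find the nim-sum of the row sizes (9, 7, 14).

0

Compute the nim-sum pairwise:
9 ⊕ 7 = 14
14 ⊕ 14 = 0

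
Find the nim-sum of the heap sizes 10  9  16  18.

Write each in binary and XOR column by column:
  01010  (10)
  01001  (9)
  10000  (16)
  10010  (18)
  -----
  00001  (1)

1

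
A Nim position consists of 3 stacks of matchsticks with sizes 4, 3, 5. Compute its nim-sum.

2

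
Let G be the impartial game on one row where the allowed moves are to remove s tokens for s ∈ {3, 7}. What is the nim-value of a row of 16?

0

Grundy values for subtraction set {3, 7}:
k:     0  1  2  3  4  5  6  7  8  9 10 11 12 13 14 15 16
g(k):  0  0  0  1  1  1  0  2  2  1  0  0  0  1  1  1  0
So g(16) = 0.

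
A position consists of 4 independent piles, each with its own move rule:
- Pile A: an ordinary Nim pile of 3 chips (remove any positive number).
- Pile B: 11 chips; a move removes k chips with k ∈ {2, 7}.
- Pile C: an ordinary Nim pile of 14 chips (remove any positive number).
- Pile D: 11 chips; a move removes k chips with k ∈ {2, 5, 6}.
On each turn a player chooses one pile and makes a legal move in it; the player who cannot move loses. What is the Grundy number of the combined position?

12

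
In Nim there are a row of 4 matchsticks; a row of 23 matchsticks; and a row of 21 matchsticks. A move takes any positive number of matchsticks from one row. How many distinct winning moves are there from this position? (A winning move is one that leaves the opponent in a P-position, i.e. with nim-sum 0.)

3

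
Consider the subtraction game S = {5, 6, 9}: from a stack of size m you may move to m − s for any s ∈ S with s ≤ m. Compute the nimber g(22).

Compute g(0), g(1), … for moves {5, 6, 9}:
k:     0  1  2  3  4  5  6  7  8  9 10 11 12 13 14 15 16 17 18 19 20 21 22
g(k):  0  0  0  0  0  1  1  1  1  1  2  2  2  2  0  0  0  0  0  1  1  1  1
So g(22) = 1.

1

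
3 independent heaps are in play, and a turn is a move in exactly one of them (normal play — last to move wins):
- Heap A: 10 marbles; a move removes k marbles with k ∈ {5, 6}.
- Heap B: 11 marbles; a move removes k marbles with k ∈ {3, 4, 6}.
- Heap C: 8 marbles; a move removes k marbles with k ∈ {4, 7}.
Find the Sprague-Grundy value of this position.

0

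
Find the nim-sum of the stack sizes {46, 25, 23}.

In binary:
  101110  (46)
  011001  (25)
  010111  (23)
  ------
  100000  (32)

32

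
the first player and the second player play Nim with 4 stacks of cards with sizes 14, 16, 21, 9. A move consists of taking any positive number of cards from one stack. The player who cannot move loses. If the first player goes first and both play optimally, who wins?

the first player wins

Bitwise XOR of the heap sizes:
  01110  (14)
  10000  (16)
  10101  (21)
  01001  (9)
  -----
  00010  (2)
The nim-sum is 2 ≠ 0, so this is an N-position: the player to move can win; the first player has a winning move.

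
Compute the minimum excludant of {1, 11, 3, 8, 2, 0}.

4

The values 0, 1, 2, 3 are all present; 4 is the first non-negative integer missing from the set.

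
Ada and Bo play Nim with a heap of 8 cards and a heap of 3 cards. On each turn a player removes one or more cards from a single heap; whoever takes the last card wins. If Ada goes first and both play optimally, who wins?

In binary:
  1000  (8)
  0011  (3)
  ----
  1011  (11)
The nim-sum is 11 ≠ 0, so this is an N-position: the player to move can win; Ada has a winning move.

Ada wins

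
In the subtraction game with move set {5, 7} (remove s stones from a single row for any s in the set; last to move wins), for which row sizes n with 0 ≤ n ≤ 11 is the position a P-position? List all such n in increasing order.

Grundy values for subtraction set {5, 7}:
k:     0  1  2  3  4  5  6  7  8  9 10 11
g(k):  0  0  0  0  0  1  1  1  1  1  2  2
The P-positions (g = 0) in 0..11 are 0, 1, 2, 3, 4.

0, 1, 2, 3, 4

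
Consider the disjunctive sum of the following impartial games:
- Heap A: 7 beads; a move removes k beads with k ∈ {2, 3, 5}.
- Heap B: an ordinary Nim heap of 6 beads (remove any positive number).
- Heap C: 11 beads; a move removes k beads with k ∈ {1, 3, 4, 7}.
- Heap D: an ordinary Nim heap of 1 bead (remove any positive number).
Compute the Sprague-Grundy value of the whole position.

Build the Grundy sequence for heap A with g(k) = mex{g(k−s) : s ∈ {2, 3, 5}, s ≤ k}:
k:     0  1  2  3  4  5  6  7
g(k):  0  0  1  1  2  2  3  0
So g(7) = 0.
Heap B is a plain Nim heap of size 6, so its Grundy value is 6.
Grundy values for heap C (subtraction set {1, 3, 4, 7}):
g(0) = mex{} = 0
g(1) = mex{0} = 1
g(2) = mex{1} = 0
g(3) = mex{0} = 1
g(4) = mex{0,1} = 2
g(5) = mex{0,1,2} = 3
g(6) = mex{0,1,3} = 2
g(7) = mex{0,1,2} = 3
g(8) = mex{1,2,3} = 0
g(9) = mex{0,2,3} = 1
g(10) = mex{1,2,3} = 0
g(11) = mex{0,2,3} = 1
So g(11) = 1.
Heap D is a plain Nim heap of size 1, so its Grundy value is 1.
By the Sprague-Grundy theorem, the Grundy value of a sum of independent games is the XOR of the component values.
Combined value = 0 ⊕ 6 ⊕ 1 ⊕ 1 = 6.

6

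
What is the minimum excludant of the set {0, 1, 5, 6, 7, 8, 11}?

2

The values 0, 1 are all present; 2 is the first non-negative integer missing from the set.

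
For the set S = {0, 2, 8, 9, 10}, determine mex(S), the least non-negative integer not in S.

0 is in the set but 1 is not, so the mex is 1.

1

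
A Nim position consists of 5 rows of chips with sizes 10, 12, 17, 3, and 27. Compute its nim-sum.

Compute the nim-sum pairwise:
10 XOR 12 = 6
6 XOR 17 = 23
23 XOR 3 = 20
20 XOR 27 = 15

15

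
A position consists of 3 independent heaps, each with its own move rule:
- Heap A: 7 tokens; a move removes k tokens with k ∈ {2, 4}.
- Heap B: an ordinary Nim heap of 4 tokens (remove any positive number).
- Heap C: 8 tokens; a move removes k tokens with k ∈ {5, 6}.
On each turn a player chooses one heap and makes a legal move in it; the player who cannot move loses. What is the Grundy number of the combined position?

For heap A, compute g(0), g(1), … with moves {2, 4}:
g(0) = mex{} = 0
g(1) = mex{} = 0
g(2) = mex{0} = 1
g(3) = mex{0} = 1
g(4) = mex{0,1} = 2
g(5) = mex{0,1} = 2
g(6) = mex{1,2} = 0
g(7) = mex{1,2} = 0
So g(7) = 0.
Heap B is a plain Nim heap of size 4, so its Grundy value is 4.
For heap C, compute g(0), g(1), … with moves {5, 6}:
g(0) = mex{} = 0
g(1) = mex{} = 0
g(2) = mex{} = 0
g(3) = mex{} = 0
g(4) = mex{} = 0
g(5) = mex{0} = 1
g(6) = mex{0} = 1
g(7) = mex{0} = 1
g(8) = mex{0} = 1
So g(8) = 1.
The value of a disjunctive sum is the nim-sum of the parts.
Combined value = 0 XOR 4 XOR 1 = 5.

5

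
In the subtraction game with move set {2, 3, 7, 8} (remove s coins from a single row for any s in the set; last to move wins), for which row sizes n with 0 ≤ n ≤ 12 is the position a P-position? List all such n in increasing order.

0, 1, 5, 6, 10, 11

Build the Grundy sequence with g(k) = mex{g(k−s) : s ∈ {2, 3, 7, 8}, s ≤ k}:
k:     0  1  2  3  4  5  6  7  8  9 10 11 12
g(k):  0  0  1  1  2  0  0  1  1  2  0  0  1
The P-positions (g = 0) in 0..12 are 0, 1, 5, 6, 10, 11.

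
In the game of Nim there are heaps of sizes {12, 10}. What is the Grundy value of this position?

6

Nim-sum: 12 ^ 10 = 6.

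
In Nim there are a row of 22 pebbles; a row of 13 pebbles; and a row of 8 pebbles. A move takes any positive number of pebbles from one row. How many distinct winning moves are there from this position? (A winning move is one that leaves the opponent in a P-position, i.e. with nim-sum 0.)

1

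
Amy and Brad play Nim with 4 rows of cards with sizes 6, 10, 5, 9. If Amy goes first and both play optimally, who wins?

Brad wins

Bitwise XOR of the heap sizes:
  0110  (6)
  1010  (10)
  0101  (5)
  1001  (9)
  ----
  0000  (0)
The nim-sum is 0, so this is a P-position: the player to move is in a losing position under optimal play; Amy is about to move from it and so loses — Brad wins.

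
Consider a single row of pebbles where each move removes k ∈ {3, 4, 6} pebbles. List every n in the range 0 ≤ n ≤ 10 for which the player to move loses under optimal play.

0, 1, 2, 9, 10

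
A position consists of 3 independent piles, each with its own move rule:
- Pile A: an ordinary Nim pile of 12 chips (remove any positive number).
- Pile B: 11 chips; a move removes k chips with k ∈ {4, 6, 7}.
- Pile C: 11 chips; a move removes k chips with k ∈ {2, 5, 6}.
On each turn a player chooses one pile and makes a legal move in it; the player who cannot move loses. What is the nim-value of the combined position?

12

Pile A is a plain Nim pile of size 12, so its Grundy value is 12.
Grundy values for pile B (subtraction set {4, 6, 7}):
k:     0  1  2  3  4  5  6  7  8  9 10 11
g(k):  0  0  0  0  1  1  1  1  2  2  2  0
So g(11) = 0.
Build the Grundy sequence for pile C with g(k) = mex{g(k−s) : s ∈ {2, 5, 6}, s ≤ k}:
g(0) = mex{} = 0
g(1) = mex{} = 0
g(2) = mex{0} = 1
g(3) = mex{0} = 1
g(4) = mex{1} = 0
g(5) = mex{0,1} = 2
g(6) = mex{0} = 1
g(7) = mex{0,1,2} = 3
g(8) = mex{1} = 0
g(9) = mex{0,1,3} = 2
g(10) = mex{0,2} = 1
g(11) = mex{1,2} = 0
So g(11) = 0.
The value of a disjunctive sum is the nim-sum of the parts.
Combined value = 12 ⊕ 0 ⊕ 0 = 12.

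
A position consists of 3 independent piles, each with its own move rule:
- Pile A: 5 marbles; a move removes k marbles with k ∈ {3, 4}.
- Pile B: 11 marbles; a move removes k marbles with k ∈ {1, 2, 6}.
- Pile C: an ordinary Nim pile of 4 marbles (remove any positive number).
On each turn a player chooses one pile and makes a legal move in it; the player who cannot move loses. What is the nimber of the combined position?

Grundy values for pile A (subtraction set {3, 4}):
g(0) = mex{} = 0
g(1) = mex{} = 0
g(2) = mex{} = 0
g(3) = mex{0} = 1
g(4) = mex{0} = 1
g(5) = mex{0} = 1
So g(5) = 1.
Grundy values for pile B (subtraction set {1, 2, 6}):
k:     0  1  2  3  4  5  6  7  8  9 10 11
g(k):  0  1  2  0  1  2  3  0  1  2  0  1
So g(11) = 1.
Pile C is a plain Nim pile of size 4, so its Grundy value is 4.
The value of a disjunctive sum is the nim-sum of the parts.
Combined value = 1 XOR 1 XOR 4 = 4.

4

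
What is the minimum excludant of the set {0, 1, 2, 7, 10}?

The values 0, 1, 2 are all present; 3 is the first non-negative integer missing from the set.

3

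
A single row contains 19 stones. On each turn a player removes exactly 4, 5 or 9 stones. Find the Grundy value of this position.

Compute g(0), g(1), … for moves {4, 5, 9}:
k:     0  1  2  3  4  5  6  7  8  9 10 11 12 13 14 15 16 17 18 19
g(k):  0  0  0  0  1  1  1  1  2  2  2  2  3  0  0  0  0  1  1  1
So g(19) = 1.

1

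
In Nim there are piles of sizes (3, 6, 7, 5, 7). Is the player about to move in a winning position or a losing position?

Losing position

Bitwise XOR of the heap sizes:
  011  (3)
  110  (6)
  111  (7)
  101  (5)
  111  (7)
  ---
  000  (0)
The nim-sum is 0, so this is a P-position: the player to move is in a losing position under optimal play.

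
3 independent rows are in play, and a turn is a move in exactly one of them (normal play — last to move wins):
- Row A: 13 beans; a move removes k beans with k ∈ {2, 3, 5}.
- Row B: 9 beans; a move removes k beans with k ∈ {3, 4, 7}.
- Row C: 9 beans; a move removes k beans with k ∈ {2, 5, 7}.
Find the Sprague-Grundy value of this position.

2

Build the Grundy sequence for row A with g(k) = mex{g(k−s) : s ∈ {2, 3, 5}, s ≤ k}:
k:     0  1  2  3  4  5  6  7  8  9 10 11 12 13
g(k):  0  0  1  1  2  2  3  0  0  1  1  2  2  3
So g(13) = 3.
Build the Grundy sequence for row B with g(k) = mex{g(k−s) : s ∈ {3, 4, 7}, s ≤ k}:
g(0) = mex{} = 0
g(1) = mex{} = 0
g(2) = mex{} = 0
g(3) = mex{0} = 1
g(4) = mex{0} = 1
g(5) = mex{0} = 1
g(6) = mex{0,1} = 2
g(7) = mex{0,1} = 2
g(8) = mex{0,1} = 2
g(9) = mex{0,1,2} = 3
So g(9) = 3.
Grundy values for row C (subtraction set {2, 5, 7}):
g(0) = mex{} = 0
g(1) = mex{} = 0
g(2) = mex{0} = 1
g(3) = mex{0} = 1
g(4) = mex{1} = 0
g(5) = mex{0,1} = 2
g(6) = mex{0} = 1
g(7) = mex{0,1,2} = 3
g(8) = mex{0,1} = 2
g(9) = mex{0,1,3} = 2
So g(9) = 2.
The value of a disjunctive sum is the nim-sum of the parts.
Combined value = 3 ⊕ 3 ⊕ 2 = 2.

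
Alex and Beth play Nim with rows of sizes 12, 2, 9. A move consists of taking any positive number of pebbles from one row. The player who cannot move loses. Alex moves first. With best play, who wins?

Alex wins

Nim-sum: 12 ⊕ 2 ⊕ 9 = 7.
The nim-sum is 7 ≠ 0, so this is an N-position: the player to move can win; Alex has a winning move.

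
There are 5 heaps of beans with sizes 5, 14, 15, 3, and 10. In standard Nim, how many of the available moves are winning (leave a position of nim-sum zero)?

3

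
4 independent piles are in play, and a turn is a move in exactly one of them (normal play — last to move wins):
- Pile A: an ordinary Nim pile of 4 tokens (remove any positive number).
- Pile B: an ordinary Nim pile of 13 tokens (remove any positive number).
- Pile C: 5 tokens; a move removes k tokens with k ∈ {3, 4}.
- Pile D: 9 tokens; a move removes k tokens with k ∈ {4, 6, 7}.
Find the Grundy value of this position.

10

Pile A is a plain Nim pile of size 4, so its Grundy value is 4.
Pile B is a plain Nim pile of size 13, so its Grundy value is 13.
For pile C, compute g(0), g(1), … with moves {3, 4}:
g(0) = mex{} = 0
g(1) = mex{} = 0
g(2) = mex{} = 0
g(3) = mex{0} = 1
g(4) = mex{0} = 1
g(5) = mex{0} = 1
So g(5) = 1.
For pile D, compute g(0), g(1), … with moves {4, 6, 7}:
k:     0  1  2  3  4  5  6  7  8  9
g(k):  0  0  0  0  1  1  1  1  2  2
So g(9) = 2.
By the Sprague-Grundy theorem, the Grundy value of a sum of independent games is the XOR of the component values.
Combined value = 4 ⊕ 13 ⊕ 1 ⊕ 2 = 10.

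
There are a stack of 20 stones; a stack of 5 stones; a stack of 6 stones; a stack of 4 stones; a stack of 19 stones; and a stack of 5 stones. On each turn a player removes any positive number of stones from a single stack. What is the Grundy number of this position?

Nim-sum: 20 ⊕ 5 ⊕ 6 ⊕ 4 ⊕ 19 ⊕ 5 = 5.

5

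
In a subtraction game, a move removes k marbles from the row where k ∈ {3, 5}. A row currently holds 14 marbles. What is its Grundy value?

2

Compute g(0), g(1), … for moves {3, 5}:
k:     0  1  2  3  4  5  6  7  8  9 10 11 12 13 14
g(k):  0  0  0  1  1  1  2  2  0  0  0  1  1  1  2
So g(14) = 2.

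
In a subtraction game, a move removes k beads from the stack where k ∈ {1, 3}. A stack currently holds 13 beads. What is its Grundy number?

1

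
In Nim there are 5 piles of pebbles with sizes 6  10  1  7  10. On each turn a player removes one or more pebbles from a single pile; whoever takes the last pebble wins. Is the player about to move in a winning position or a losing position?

Losing position

Nim-sum: 6 ⊕ 10 ⊕ 1 ⊕ 7 ⊕ 10 = 0.
The nim-sum is 0, so this is a P-position: the player to move is in a losing position under optimal play.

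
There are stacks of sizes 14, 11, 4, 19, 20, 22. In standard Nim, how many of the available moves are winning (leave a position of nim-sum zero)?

3

Compute the nim-sum pairwise:
14 XOR 11 = 5
5 XOR 4 = 1
1 XOR 19 = 18
18 XOR 20 = 6
6 XOR 22 = 16
The overall nim-sum is X = 16. A stack of size p has a winning move iff p XOR X < p (reduce it to p XOR X).
  14: 14 XOR 16 = 30 ≥ 14 — no move.
  11: 11 XOR 16 = 27 ≥ 11 — no move.
  4: 4 XOR 16 = 20 ≥ 4 — no move.
  19: 19 XOR 16 = 3 < 19 — winning move (to 3).
  20: 20 XOR 16 = 4 < 20 — winning move (to 4).
  22: 22 XOR 16 = 6 < 22 — winning move (to 6).
That gives 3 winning moves.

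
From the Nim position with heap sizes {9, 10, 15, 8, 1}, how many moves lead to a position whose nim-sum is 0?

1

Compute the nim-sum pairwise:
9 XOR 10 = 3
3 XOR 15 = 12
12 XOR 8 = 4
4 XOR 1 = 5
The overall nim-sum is X = 5. A heap of size p has a winning move iff p XOR X < p (reduce it to p XOR X).
  9: 9 XOR 5 = 12 ≥ 9 — no move.
  10: 10 XOR 5 = 15 ≥ 10 — no move.
  15: 15 XOR 5 = 10 < 15 — winning move (to 10).
  8: 8 XOR 5 = 13 ≥ 8 — no move.
  1: 1 XOR 5 = 4 ≥ 1 — no move.
That gives 1 winning move.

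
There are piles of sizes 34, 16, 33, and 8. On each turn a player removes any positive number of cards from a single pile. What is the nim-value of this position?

27

Nim-sum: 34 ^ 16 ^ 33 ^ 8 = 27.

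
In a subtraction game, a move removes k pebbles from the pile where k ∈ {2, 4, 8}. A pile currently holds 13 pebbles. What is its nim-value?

0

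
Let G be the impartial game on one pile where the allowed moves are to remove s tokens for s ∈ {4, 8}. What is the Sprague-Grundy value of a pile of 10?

Compute g(0), g(1), … for moves {4, 8}:
k:     0  1  2  3  4  5  6  7  8  9 10
g(k):  0  0  0  0  1  1  1  1  2  2  2
So g(10) = 2.

2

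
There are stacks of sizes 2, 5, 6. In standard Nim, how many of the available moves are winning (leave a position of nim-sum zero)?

Bitwise XOR of the heap sizes:
  010  (2)
  101  (5)
  110  (6)
  ---
  001  (1)
The overall nim-sum is X = 1. A stack of size p has a winning move iff p XOR X < p (reduce it to p XOR X).
  2: 2 XOR 1 = 3 ≥ 2 — no move.
  5: 5 XOR 1 = 4 < 5 — winning move (to 4).
  6: 6 XOR 1 = 7 ≥ 6 — no move.
That gives 1 winning move.

1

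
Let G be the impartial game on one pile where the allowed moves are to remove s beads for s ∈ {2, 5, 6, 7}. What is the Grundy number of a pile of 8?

Grundy values for subtraction set {2, 5, 6, 7}:
k:     0  1  2  3  4  5  6  7  8
g(k):  0  0  1  1  0  2  1  3  2
So g(8) = 2.

2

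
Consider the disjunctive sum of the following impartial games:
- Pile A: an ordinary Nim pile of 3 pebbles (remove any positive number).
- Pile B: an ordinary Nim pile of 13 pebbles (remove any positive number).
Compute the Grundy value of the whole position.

14

Pile A is a plain Nim pile of size 3, so its Grundy value is 3.
Pile B is a plain Nim pile of size 13, so its Grundy value is 13.
The value of a disjunctive sum is the nim-sum of the parts.
Combined value = 3 ⊕ 13 = 14.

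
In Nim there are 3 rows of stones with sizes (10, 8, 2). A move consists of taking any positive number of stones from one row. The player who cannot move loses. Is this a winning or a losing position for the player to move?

Losing position

Compute the nim-sum pairwise:
10 ^ 8 = 2
2 ^ 2 = 0
The nim-sum is 0, so this is a P-position: the player to move is in a losing position under optimal play.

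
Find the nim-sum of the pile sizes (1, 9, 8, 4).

In binary:
  0001  (1)
  1001  (9)
  1000  (8)
  0100  (4)
  ----
  0100  (4)

4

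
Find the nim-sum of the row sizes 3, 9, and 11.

1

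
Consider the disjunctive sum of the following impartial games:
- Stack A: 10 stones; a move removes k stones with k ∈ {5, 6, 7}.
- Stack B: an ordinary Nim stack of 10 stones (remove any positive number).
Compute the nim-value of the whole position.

8

Build the Grundy sequence for stack A with g(k) = mex{g(k−s) : s ∈ {5, 6, 7}, s ≤ k}:
k:     0  1  2  3  4  5  6  7  8  9 10
g(k):  0  0  0  0  0  1  1  1  1  1  2
So g(10) = 2.
Stack B is a plain Nim stack of size 10, so its Grundy value is 10.
By the Sprague-Grundy theorem, the Grundy value of a sum of independent games is the XOR of the component values.
Combined value = 2 XOR 10 = 8.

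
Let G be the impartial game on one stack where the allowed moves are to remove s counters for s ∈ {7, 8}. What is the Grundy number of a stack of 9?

1

Build the Grundy sequence with g(k) = mex{g(k−s) : s ∈ {7, 8}, s ≤ k}:
g(0) = mex{} = 0
g(1) = mex{} = 0
g(2) = mex{} = 0
g(3) = mex{} = 0
g(4) = mex{} = 0
g(5) = mex{} = 0
g(6) = mex{} = 0
g(7) = mex{0} = 1
g(8) = mex{0} = 1
g(9) = mex{0} = 1
So g(9) = 1.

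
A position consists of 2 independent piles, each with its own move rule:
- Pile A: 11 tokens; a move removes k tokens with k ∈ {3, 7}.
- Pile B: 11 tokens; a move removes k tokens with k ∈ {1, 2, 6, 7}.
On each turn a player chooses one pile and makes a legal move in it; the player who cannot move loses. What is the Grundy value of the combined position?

For pile A, compute g(0), g(1), … with moves {3, 7}:
k:     0  1  2  3  4  5  6  7  8  9 10 11
g(k):  0  0  0  1  1  1  0  2  2  1  0  0
So g(11) = 0.
Build the Grundy sequence for pile B with g(k) = mex{g(k−s) : s ∈ {1, 2, 6, 7}, s ≤ k}:
k:     0  1  2  3  4  5  6  7  8  9 10 11
g(k):  0  1  2  0  1  2  3  4  0  1  2  0
So g(11) = 0.
By the Sprague-Grundy theorem, the Grundy value of a sum of independent games is the XOR of the component values.
Combined value = 0 XOR 0 = 0.

0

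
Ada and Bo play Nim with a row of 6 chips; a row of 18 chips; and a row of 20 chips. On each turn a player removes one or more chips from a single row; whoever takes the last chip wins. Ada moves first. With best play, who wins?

Bo wins

Nim-sum: 6 ⊕ 18 ⊕ 20 = 0.
The nim-sum is 0, so this is a P-position: the player to move is in a losing position under optimal play; Ada is about to move from it and so loses — Bo wins.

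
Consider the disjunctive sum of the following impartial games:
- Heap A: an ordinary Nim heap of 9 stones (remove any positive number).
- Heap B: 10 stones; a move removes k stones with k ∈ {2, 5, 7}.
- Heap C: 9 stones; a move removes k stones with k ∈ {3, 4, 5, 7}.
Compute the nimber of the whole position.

10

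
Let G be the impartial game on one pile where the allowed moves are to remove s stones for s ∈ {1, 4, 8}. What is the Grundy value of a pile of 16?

2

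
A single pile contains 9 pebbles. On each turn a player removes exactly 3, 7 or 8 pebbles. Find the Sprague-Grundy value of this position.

1

Build the Grundy sequence with g(k) = mex{g(k−s) : s ∈ {3, 7, 8}, s ≤ k}:
g(0) = mex{} = 0
g(1) = mex{} = 0
g(2) = mex{} = 0
g(3) = mex{0} = 1
g(4) = mex{0} = 1
g(5) = mex{0} = 1
g(6) = mex{1} = 0
g(7) = mex{0,1} = 2
g(8) = mex{0,1} = 2
g(9) = mex{0} = 1
So g(9) = 1.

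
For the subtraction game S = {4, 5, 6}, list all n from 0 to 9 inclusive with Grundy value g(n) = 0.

0, 1, 2, 3

Grundy values for subtraction set {4, 5, 6}:
g(0) = mex{} = 0
g(1) = mex{} = 0
g(2) = mex{} = 0
g(3) = mex{} = 0
g(4) = mex{0} = 1
g(5) = mex{0} = 1
g(6) = mex{0} = 1
g(7) = mex{0} = 1
g(8) = mex{0,1} = 2
g(9) = mex{0,1} = 2
The P-positions (g = 0) in 0..9 are 0, 1, 2, 3.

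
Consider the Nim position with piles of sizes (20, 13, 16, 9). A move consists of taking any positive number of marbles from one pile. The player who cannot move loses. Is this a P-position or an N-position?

P-position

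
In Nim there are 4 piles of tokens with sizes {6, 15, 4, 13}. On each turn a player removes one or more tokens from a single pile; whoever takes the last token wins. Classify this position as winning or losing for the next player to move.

Nim-sum: 6 XOR 15 XOR 4 XOR 13 = 0.
The nim-sum is 0, so this is a P-position: the player to move is in a losing position under optimal play.

Losing position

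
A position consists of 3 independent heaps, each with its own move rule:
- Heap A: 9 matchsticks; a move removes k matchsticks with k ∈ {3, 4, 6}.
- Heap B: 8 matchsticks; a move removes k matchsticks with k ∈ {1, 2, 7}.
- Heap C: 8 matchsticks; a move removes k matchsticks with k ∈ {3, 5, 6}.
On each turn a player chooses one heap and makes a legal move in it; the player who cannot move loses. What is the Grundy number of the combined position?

0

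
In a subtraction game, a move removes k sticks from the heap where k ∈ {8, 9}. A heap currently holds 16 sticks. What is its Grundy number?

Build the Grundy sequence with g(k) = mex{g(k−s) : s ∈ {8, 9}, s ≤ k}:
k:     0  1  2  3  4  5  6  7  8  9 10 11 12 13 14 15 16
g(k):  0  0  0  0  0  0  0  0  1  1  1  1  1  1  1  1  2
So g(16) = 2.

2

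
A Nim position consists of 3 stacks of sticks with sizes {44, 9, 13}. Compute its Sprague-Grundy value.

Compute the nim-sum pairwise:
44 ⊕ 9 = 37
37 ⊕ 13 = 40

40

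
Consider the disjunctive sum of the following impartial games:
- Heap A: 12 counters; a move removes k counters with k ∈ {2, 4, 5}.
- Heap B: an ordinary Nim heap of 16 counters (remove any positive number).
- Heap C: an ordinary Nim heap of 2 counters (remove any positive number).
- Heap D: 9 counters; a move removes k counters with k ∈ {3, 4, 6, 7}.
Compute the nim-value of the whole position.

Grundy values for heap A (subtraction set {2, 4, 5}):
g(0) = mex{} = 0
g(1) = mex{} = 0
g(2) = mex{0} = 1
g(3) = mex{0} = 1
g(4) = mex{0,1} = 2
g(5) = mex{0,1} = 2
g(6) = mex{0,1,2} = 3
g(7) = mex{1,2} = 0
g(8) = mex{1,2,3} = 0
g(9) = mex{0,2} = 1
g(10) = mex{0,2,3} = 1
g(11) = mex{0,1,3} = 2
g(12) = mex{0,1} = 2
So g(12) = 2.
Heap B is a plain Nim heap of size 16, so its Grundy value is 16.
Heap C is a plain Nim heap of size 2, so its Grundy value is 2.
Grundy values for heap D (subtraction set {3, 4, 6, 7}):
g(0) = mex{} = 0
g(1) = mex{} = 0
g(2) = mex{} = 0
g(3) = mex{0} = 1
g(4) = mex{0} = 1
g(5) = mex{0} = 1
g(6) = mex{0,1} = 2
g(7) = mex{0,1} = 2
g(8) = mex{0,1} = 2
g(9) = mex{0,1,2} = 3
So g(9) = 3.
The value of a disjunctive sum is the nim-sum of the parts.
Combined value = 2 XOR 16 XOR 2 XOR 3 = 19.

19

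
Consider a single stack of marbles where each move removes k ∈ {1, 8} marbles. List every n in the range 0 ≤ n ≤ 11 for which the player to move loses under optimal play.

0, 2, 4, 6, 9, 11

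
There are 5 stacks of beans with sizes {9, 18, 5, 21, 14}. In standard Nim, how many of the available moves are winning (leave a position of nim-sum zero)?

In binary:
  01001  (9)
  10010  (18)
  00101  (5)
  10101  (21)
  01110  (14)
  -----
  00101  (5)
The overall nim-sum is X = 5. A stack of size p has a winning move iff p XOR X < p (reduce it to p XOR X).
  9: 9 XOR 5 = 12 ≥ 9 — no move.
  18: 18 XOR 5 = 23 ≥ 18 — no move.
  5: 5 XOR 5 = 0 < 5 — winning move (to 0).
  21: 21 XOR 5 = 16 < 21 — winning move (to 16).
  14: 14 XOR 5 = 11 < 14 — winning move (to 11).
That gives 3 winning moves.

3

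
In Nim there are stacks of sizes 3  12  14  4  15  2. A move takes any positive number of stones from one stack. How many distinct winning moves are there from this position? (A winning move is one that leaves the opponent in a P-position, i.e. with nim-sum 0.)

Compute the nim-sum pairwise:
3 XOR 12 = 15
15 XOR 14 = 1
1 XOR 4 = 5
5 XOR 15 = 10
10 XOR 2 = 8
The overall nim-sum is X = 8. A stack of size p has a winning move iff p XOR X < p (reduce it to p XOR X).
  3: 3 XOR 8 = 11 ≥ 3 — no move.
  12: 12 XOR 8 = 4 < 12 — winning move (to 4).
  14: 14 XOR 8 = 6 < 14 — winning move (to 6).
  4: 4 XOR 8 = 12 ≥ 4 — no move.
  15: 15 XOR 8 = 7 < 15 — winning move (to 7).
  2: 2 XOR 8 = 10 ≥ 2 — no move.
That gives 3 winning moves.

3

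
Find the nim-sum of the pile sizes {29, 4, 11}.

18

Compute the nim-sum pairwise:
29 ^ 4 = 25
25 ^ 11 = 18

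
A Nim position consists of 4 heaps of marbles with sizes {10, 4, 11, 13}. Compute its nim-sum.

8

Nim-sum: 10 ⊕ 4 ⊕ 11 ⊕ 13 = 8.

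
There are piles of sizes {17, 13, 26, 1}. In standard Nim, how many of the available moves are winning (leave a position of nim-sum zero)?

1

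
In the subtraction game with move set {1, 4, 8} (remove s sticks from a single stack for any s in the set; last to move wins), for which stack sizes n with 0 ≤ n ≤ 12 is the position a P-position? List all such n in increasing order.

0, 2, 5, 7, 12

Build the Grundy sequence with g(k) = mex{g(k−s) : s ∈ {1, 4, 8}, s ≤ k}:
k:     0  1  2  3  4  5  6  7  8  9 10 11 12
g(k):  0  1  0  1  2  0  1  0  1  2  3  2  0
The P-positions (g = 0) in 0..12 are 0, 2, 5, 7, 12.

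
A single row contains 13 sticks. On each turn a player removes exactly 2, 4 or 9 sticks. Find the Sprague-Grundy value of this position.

0

Compute g(0), g(1), … for moves {2, 4, 9}:
k:     0  1  2  3  4  5  6  7  8  9 10 11 12 13
g(k):  0  0  1  1  2  2  0  0  1  1  2  2  0  0
So g(13) = 0.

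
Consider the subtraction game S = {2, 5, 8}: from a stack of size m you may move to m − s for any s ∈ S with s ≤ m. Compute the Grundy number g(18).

Build the Grundy sequence with g(k) = mex{g(k−s) : s ∈ {2, 5, 8}, s ≤ k}:
k:     0  1  2  3  4  5  6  7  8  9 10 11 12 13 14 15 16 17 18
g(k):  0  0  1  1  0  2  1  0  2  1  0  0  1  1  0  2  1  0  2
So g(18) = 2.

2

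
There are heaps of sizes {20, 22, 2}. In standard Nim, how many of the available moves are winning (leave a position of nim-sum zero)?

0

Write each in binary and XOR column by column:
  10100  (20)
  10110  (22)
  00010  (2)
  -----
  00000  (0)
The nim-sum is already 0, so every move leaves a nonzero nim-sum — there are no winning moves.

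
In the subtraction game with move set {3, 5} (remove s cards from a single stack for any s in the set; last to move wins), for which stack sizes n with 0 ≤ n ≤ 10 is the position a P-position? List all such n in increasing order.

0, 1, 2, 8, 9, 10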